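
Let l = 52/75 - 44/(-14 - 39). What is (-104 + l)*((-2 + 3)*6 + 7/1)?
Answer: -5295472/3975 ≈ -1332.2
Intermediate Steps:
l = 6056/3975 (l = 52*(1/75) - 44/(-53) = 52/75 - 44*(-1/53) = 52/75 + 44/53 = 6056/3975 ≈ 1.5235)
(-104 + l)*((-2 + 3)*6 + 7/1) = (-104 + 6056/3975)*((-2 + 3)*6 + 7/1) = -407344*(1*6 + 7*1)/3975 = -407344*(6 + 7)/3975 = -407344/3975*13 = -5295472/3975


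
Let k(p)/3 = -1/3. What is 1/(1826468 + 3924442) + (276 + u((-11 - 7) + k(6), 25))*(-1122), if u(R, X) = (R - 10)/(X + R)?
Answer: -1749708616589/5750910 ≈ -3.0425e+5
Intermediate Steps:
k(p) = -1 (k(p) = 3*(-1/3) = 3*(-1*⅓) = 3*(-⅓) = -1)
u(R, X) = (-10 + R)/(R + X)
1/(1826468 + 3924442) + (276 + u((-11 - 7) + k(6), 25))*(-1122) = 1/(1826468 + 3924442) + (276 + (-10 + ((-11 - 7) - 1))/(((-11 - 7) - 1) + 25))*(-1122) = 1/5750910 + (276 + (-10 + (-18 - 1))/((-18 - 1) + 25))*(-1122) = 1/5750910 + (276 + (-10 - 19)/(-19 + 25))*(-1122) = 1/5750910 + (276 - 29/6)*(-1122) = 1/5750910 + (1627/6)*(-1122) = 1/5750910 - 304249 = -1749708616589/5750910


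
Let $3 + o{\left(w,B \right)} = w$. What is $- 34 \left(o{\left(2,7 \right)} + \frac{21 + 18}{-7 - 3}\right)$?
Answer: $\frac{833}{5} \approx 166.6$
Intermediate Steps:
$o{\left(w,B \right)} = -3 + w$
$- 34 \left(o{\left(2,7 \right)} + \frac{21 + 18}{-7 - 3}\right) = - 34 \left(\left(-3 + 2\right) + \frac{21 + 18}{-7 - 3}\right) = - 34 \left(-1 + \frac{39}{-7 + \left(-5 + 2\right)}\right) = - 34 \left(-1 + \frac{39}{-7 - 3}\right) = - 34 \left(-1 + \frac{39}{-10}\right) = - 34 \left(-1 + 39 \left(- \frac{1}{10}\right)\right) = - 34 \left(-1 - \frac{39}{10}\right) = \left(-34\right) \left(- \frac{49}{10}\right) = \frac{833}{5}$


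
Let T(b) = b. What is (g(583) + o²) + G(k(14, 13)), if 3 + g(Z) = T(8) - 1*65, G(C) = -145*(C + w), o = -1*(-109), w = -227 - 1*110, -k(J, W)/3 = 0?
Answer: 60686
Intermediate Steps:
k(J, W) = 0 (k(J, W) = -3*0 = 0)
w = -337 (w = -227 - 110 = -337)
o = 109
G(C) = 48865 - 145*C (G(C) = -145*(C - 337) = -145*(-337 + C) = 48865 - 145*C)
g(Z) = -60 (g(Z) = -3 + (8 - 1*65) = -3 + (8 - 65) = -3 - 57 = -60)
(g(583) + o²) + G(k(14, 13)) = (-60 + 109²) + (48865 - 145*0) = (-60 + 11881) + (48865 + 0) = 11821 + 48865 = 60686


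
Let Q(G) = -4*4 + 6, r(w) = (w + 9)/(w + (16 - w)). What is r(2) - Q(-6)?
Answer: 171/16 ≈ 10.688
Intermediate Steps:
r(w) = 9/16 + w/16 (r(w) = (9 + w)/16 = (9 + w)*(1/16) = 9/16 + w/16)
Q(G) = -10 (Q(G) = -16 + 6 = -10)
r(2) - Q(-6) = (9/16 + (1/16)*2) - 1*(-10) = (9/16 + ⅛) + 10 = 11/16 + 10 = 171/16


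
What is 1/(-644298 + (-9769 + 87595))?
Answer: -1/566472 ≈ -1.7653e-6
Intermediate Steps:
1/(-644298 + (-9769 + 87595)) = 1/(-644298 + 77826) = 1/(-566472) = -1/566472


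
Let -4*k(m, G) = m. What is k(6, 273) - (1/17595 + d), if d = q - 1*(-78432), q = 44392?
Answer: -4322229347/35190 ≈ -1.2283e+5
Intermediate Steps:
k(m, G) = -m/4
d = 122824 (d = 44392 - 1*(-78432) = 44392 + 78432 = 122824)
k(6, 273) - (1/17595 + d) = -1/4*6 - (1/17595 + 122824) = -3/2 - (1/17595 + 122824) = -3/2 - 1*2161088281/17595 = -3/2 - 2161088281/17595 = -4322229347/35190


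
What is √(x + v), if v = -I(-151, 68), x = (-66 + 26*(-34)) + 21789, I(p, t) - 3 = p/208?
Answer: √56342507/52 ≈ 144.35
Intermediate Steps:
I(p, t) = 3 + p/208
x = 20839 (x = (-66 - 884) + 21789 = -950 + 21789 = 20839)
v = -473/208 (v = -(3 + (1/208)*(-151)) = -(3 - 151/208) = -1*473/208 = -473/208 ≈ -2.2740)
√(x + v) = √(20839 - 473/208) = √(4334039/208) = √56342507/52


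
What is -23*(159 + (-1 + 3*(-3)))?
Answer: -3427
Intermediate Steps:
-23*(159 + (-1 + 3*(-3))) = -23*(159 + (-1 - 9)) = -23*(159 - 10) = -23*149 = -3427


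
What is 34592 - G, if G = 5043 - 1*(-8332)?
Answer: 21217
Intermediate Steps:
G = 13375 (G = 5043 + 8332 = 13375)
34592 - G = 34592 - 1*13375 = 34592 - 13375 = 21217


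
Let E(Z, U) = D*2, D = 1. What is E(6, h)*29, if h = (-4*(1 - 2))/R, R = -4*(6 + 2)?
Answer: 58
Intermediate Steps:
R = -32 (R = -4*8 = -32)
h = -1/8 (h = -4*(1 - 2)/(-32) = -4*(-1)*(-1/32) = 4*(-1/32) = -1/8 ≈ -0.12500)
E(Z, U) = 2 (E(Z, U) = 1*2 = 2)
E(6, h)*29 = 2*29 = 58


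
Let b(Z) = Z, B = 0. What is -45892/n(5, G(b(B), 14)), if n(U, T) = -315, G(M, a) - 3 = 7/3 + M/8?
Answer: 6556/45 ≈ 145.69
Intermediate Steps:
G(M, a) = 16/3 + M/8 (G(M, a) = 3 + (7/3 + M/8) = 16/3 + M/8)
-45892/n(5, G(b(B), 14)) = -45892/(-315) = -45892*(-1/315) = 6556/45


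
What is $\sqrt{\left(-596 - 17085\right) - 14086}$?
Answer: $i \sqrt{31767} \approx 178.23 i$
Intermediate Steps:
$\sqrt{\left(-596 - 17085\right) - 14086} = \sqrt{-17681 - 14086} = \sqrt{-31767} = i \sqrt{31767}$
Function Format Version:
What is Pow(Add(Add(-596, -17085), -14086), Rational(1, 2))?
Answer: Mul(I, Pow(31767, Rational(1, 2))) ≈ Mul(178.23, I)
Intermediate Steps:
Pow(Add(Add(-596, -17085), -14086), Rational(1, 2)) = Pow(Add(-17681, -14086), Rational(1, 2)) = Pow(-31767, Rational(1, 2)) = Mul(I, Pow(31767, Rational(1, 2)))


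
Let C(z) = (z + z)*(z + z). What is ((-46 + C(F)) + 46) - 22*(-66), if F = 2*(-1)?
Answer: 1468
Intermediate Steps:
F = -2
C(z) = 4*z² (C(z) = (2*z)*(2*z) = 4*z²)
((-46 + C(F)) + 46) - 22*(-66) = ((-46 + 4*(-2)²) + 46) - 22*(-66) = ((-46 + 4*4) + 46) + 1452 = ((-46 + 16) + 46) + 1452 = (-30 + 46) + 1452 = 16 + 1452 = 1468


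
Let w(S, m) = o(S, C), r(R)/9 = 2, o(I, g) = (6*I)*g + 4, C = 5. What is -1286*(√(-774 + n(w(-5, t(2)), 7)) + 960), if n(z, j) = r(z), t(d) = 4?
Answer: -1234560 - 7716*I*√21 ≈ -1.2346e+6 - 35359.0*I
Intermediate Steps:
o(I, g) = 4 + 6*I*g (o(I, g) = 6*I*g + 4 = 4 + 6*I*g)
r(R) = 18 (r(R) = 9*2 = 18)
w(S, m) = 4 + 30*S (w(S, m) = 4 + 6*S*5 = 4 + 30*S)
n(z, j) = 18
-1286*(√(-774 + n(w(-5, t(2)), 7)) + 960) = -1286*(√(-774 + 18) + 960) = -1286*(√(-756) + 960) = -1286*(6*I*√21 + 960) = -1286*(960 + 6*I*√21) = -1234560 - 7716*I*√21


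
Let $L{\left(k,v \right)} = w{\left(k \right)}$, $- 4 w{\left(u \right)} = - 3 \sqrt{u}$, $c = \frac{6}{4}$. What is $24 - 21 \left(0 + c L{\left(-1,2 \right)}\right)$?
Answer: $24 - \frac{189 i}{8} \approx 24.0 - 23.625 i$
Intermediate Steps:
$c = \frac{3}{2}$ ($c = 6 \cdot \frac{1}{4} = \frac{3}{2} \approx 1.5$)
$w{\left(u \right)} = \frac{3 \sqrt{u}}{4}$ ($w{\left(u \right)} = - \frac{\left(-3\right) \sqrt{u}}{4} = \frac{3 \sqrt{u}}{4}$)
$L{\left(k,v \right)} = \frac{3 \sqrt{k}}{4}$
$24 - 21 \left(0 + c L{\left(-1,2 \right)}\right) = 24 - 21 \left(0 + \frac{3 \frac{3 \sqrt{-1}}{4}}{2}\right) = 24 - 21 \left(0 + \frac{3 \frac{3 i}{4}}{2}\right) = 24 - 21 \left(0 + \frac{9 i}{8}\right) = 24 - 21 \frac{9 i}{8} = 24 - \frac{189 i}{8}$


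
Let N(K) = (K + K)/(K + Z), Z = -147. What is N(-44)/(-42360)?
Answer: -11/1011345 ≈ -1.0877e-5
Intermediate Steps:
N(K) = 2*K/(-147 + K) (N(K) = (K + K)/(K - 147) = (2*K)/(-147 + K) = 2*K/(-147 + K))
N(-44)/(-42360) = (2*(-44)/(-147 - 44))/(-42360) = (2*(-44)/(-191))*(-1/42360) = (2*(-44)*(-1/191))*(-1/42360) = (88/191)*(-1/42360) = -11/1011345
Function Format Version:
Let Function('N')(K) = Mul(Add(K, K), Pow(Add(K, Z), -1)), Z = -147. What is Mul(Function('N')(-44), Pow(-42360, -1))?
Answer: Rational(-11, 1011345) ≈ -1.0877e-5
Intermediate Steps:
Function('N')(K) = Mul(2, K, Pow(Add(-147, K), -1)) (Function('N')(K) = Mul(Add(K, K), Pow(Add(K, -147), -1)) = Mul(Mul(2, K), Pow(Add(-147, K), -1)) = Mul(2, K, Pow(Add(-147, K), -1)))
Mul(Function('N')(-44), Pow(-42360, -1)) = Mul(Mul(2, -44, Pow(Add(-147, -44), -1)), Pow(-42360, -1)) = Mul(Mul(2, -44, Pow(-191, -1)), Rational(-1, 42360)) = Mul(Mul(2, -44, Rational(-1, 191)), Rational(-1, 42360)) = Mul(Rational(88, 191), Rational(-1, 42360)) = Rational(-11, 1011345)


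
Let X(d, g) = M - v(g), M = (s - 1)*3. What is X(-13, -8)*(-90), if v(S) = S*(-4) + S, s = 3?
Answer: 1620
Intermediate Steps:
v(S) = -3*S (v(S) = -4*S + S = -3*S)
M = 6 (M = (3 - 1)*3 = 2*3 = 6)
X(d, g) = 6 + 3*g (X(d, g) = 6 - (-3)*g = 6 + 3*g)
X(-13, -8)*(-90) = (6 + 3*(-8))*(-90) = (6 - 24)*(-90) = -18*(-90) = 1620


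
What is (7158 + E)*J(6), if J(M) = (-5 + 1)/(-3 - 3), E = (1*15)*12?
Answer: 4892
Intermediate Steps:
E = 180 (E = 15*12 = 180)
J(M) = ⅔ (J(M) = -4/(-6) = -4*(-⅙) = ⅔)
(7158 + E)*J(6) = (7158 + 180)*(⅔) = 7338*(⅔) = 4892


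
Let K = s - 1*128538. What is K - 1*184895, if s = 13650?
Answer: -299783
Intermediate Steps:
K = -114888 (K = 13650 - 1*128538 = 13650 - 128538 = -114888)
K - 1*184895 = -114888 - 1*184895 = -114888 - 184895 = -299783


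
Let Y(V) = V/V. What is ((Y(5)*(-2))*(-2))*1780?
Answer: 7120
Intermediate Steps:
Y(V) = 1
((Y(5)*(-2))*(-2))*1780 = ((1*(-2))*(-2))*1780 = -2*(-2)*1780 = 4*1780 = 7120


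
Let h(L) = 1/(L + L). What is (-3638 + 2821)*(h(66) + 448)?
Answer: -48314929/132 ≈ -3.6602e+5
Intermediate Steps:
h(L) = 1/(2*L)
(-3638 + 2821)*(h(66) + 448) = (-3638 + 2821)*((½)/66 + 448) = -817*((½)*(1/66) + 448) = -817*(1/132 + 448) = -817*59137/132 = -48314929/132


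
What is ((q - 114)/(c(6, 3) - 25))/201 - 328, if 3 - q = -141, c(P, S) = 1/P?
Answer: -3274484/9983 ≈ -328.01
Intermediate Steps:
q = 144 (q = 3 - 1*(-141) = 3 + 141 = 144)
((q - 114)/(c(6, 3) - 25))/201 - 328 = ((144 - 114)/(1/6 - 25))/201 - 328 = (30/(1/6 - 25))*(1/201) - 328 = (30/(-149/6))*(1/201) - 328 = (30*(-6/149))*(1/201) - 328 = -180/149*1/201 - 328 = -60/9983 - 328 = -3274484/9983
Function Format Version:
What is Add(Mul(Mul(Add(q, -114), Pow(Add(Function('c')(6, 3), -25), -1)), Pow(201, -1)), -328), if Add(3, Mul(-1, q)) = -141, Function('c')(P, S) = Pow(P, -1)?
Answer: Rational(-3274484, 9983) ≈ -328.01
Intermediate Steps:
q = 144 (q = Add(3, Mul(-1, -141)) = Add(3, 141) = 144)
Add(Mul(Mul(Add(q, -114), Pow(Add(Function('c')(6, 3), -25), -1)), Pow(201, -1)), -328) = Add(Mul(Mul(Add(144, -114), Pow(Add(Pow(6, -1), -25), -1)), Pow(201, -1)), -328) = Add(Mul(Mul(30, Pow(Add(Rational(1, 6), -25), -1)), Rational(1, 201)), -328) = Add(Mul(Mul(30, Pow(Rational(-149, 6), -1)), Rational(1, 201)), -328) = Add(Mul(Mul(30, Rational(-6, 149)), Rational(1, 201)), -328) = Add(Mul(Rational(-180, 149), Rational(1, 201)), -328) = Add(Rational(-60, 9983), -328) = Rational(-3274484, 9983)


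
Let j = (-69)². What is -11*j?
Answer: -52371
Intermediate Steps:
j = 4761
-11*j = -11*4761 = -52371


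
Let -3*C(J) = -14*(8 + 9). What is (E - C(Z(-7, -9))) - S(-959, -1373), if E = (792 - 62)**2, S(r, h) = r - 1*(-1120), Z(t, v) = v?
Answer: 1597979/3 ≈ 5.3266e+5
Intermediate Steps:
S(r, h) = 1120 + r (S(r, h) = r + 1120 = 1120 + r)
C(J) = 238/3 (C(J) = -(-14)*(8 + 9)/3 = -(-14)*17/3 = -1/3*(-238) = 238/3)
E = 532900 (E = 730**2 = 532900)
(E - C(Z(-7, -9))) - S(-959, -1373) = (532900 - 1*238/3) - (1120 - 959) = (532900 - 238/3) - 1*161 = 1598462/3 - 161 = 1597979/3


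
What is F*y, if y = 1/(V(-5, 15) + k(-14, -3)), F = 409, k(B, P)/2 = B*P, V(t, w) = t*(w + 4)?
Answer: -409/11 ≈ -37.182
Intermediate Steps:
V(t, w) = t*(4 + w)
k(B, P) = 2*B*P (k(B, P) = 2*(B*P) = 2*B*P)
y = -1/11 (y = 1/(-5*(4 + 15) + 2*(-14)*(-3)) = 1/(-5*19 + 84) = 1/(-95 + 84) = 1/(-11) = -1/11 ≈ -0.090909)
F*y = 409*(-1/11) = -409/11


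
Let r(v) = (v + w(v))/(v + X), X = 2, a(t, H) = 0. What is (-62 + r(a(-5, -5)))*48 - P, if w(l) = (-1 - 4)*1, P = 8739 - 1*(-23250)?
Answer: -35085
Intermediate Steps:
P = 31989 (P = 8739 + 23250 = 31989)
w(l) = -5 (w(l) = -5*1 = -5)
r(v) = (-5 + v)/(2 + v) (r(v) = (v - 5)/(v + 2) = (-5 + v)/(2 + v))
(-62 + r(a(-5, -5)))*48 - P = (-62 + (-5 + 0)/(2 + 0))*48 - 1*31989 = (-62 - 5/2)*48 - 31989 = -129/2*48 - 31989 = -3096 - 31989 = -35085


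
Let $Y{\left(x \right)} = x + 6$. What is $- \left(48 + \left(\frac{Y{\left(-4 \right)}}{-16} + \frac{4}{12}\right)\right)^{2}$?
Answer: $- \frac{1338649}{576} \approx -2324.0$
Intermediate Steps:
$Y{\left(x \right)} = 6 + x$
$- \left(48 + \left(\frac{Y{\left(-4 \right)}}{-16} + \frac{4}{12}\right)\right)^{2} = - \left(48 + \left(\frac{6 - 4}{-16} + \frac{4}{12}\right)\right)^{2} = - \left(48 + \left(2 \left(- \frac{1}{16}\right) + 4 \cdot \frac{1}{12}\right)\right)^{2} = - \left(48 + \left(- \frac{1}{8} + \frac{1}{3}\right)\right)^{2} = - \left(48 + \frac{5}{24}\right)^{2} = - \left(\frac{1157}{24}\right)^{2} = \left(-1\right) \frac{1338649}{576} = - \frac{1338649}{576}$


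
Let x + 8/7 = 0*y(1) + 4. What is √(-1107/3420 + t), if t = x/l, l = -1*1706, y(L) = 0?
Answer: I*√418758978085/1134490 ≈ 0.5704*I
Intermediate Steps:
x = 20/7 (x = -8/7 + (0*0 + 4) = -8/7 + (0 + 4) = -8/7 + 4 = 20/7 ≈ 2.8571)
l = -1706
t = -10/5971 (t = (20/7)/(-1706) = (20/7)*(-1/1706) = -10/5971 ≈ -0.0016748)
√(-1107/3420 + t) = √(-1107/3420 - 10/5971) = √(-1107*1/3420 - 10/5971) = √(-123/380 - 10/5971) = √(-738233/2268980) = I*√418758978085/1134490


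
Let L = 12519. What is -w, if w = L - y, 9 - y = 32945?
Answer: -45455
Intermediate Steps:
y = -32936 (y = 9 - 1*32945 = 9 - 32945 = -32936)
w = 45455 (w = 12519 - 1*(-32936) = 12519 + 32936 = 45455)
-w = -1*45455 = -45455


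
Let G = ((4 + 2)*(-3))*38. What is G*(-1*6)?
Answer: 4104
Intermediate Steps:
G = -684 (G = (6*(-3))*38 = -18*38 = -684)
G*(-1*6) = -(-684)*6 = -684*(-6) = 4104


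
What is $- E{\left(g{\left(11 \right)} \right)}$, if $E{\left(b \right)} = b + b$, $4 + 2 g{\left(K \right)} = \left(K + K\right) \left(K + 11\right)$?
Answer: $-480$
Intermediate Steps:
$g{\left(K \right)} = -2 + K \left(11 + K\right)$ ($g{\left(K \right)} = -2 + \frac{\left(K + K\right) \left(K + 11\right)}{2} = -2 + \frac{2 K \left(11 + K\right)}{2} = -2 + K \left(11 + K\right)$)
$E{\left(b \right)} = 2 b$
$- E{\left(g{\left(11 \right)} \right)} = - 2 \left(-2 + 11^{2} + 11 \cdot 11\right) = - 2 \left(-2 + 121 + 121\right) = - 2 \cdot 240 = \left(-1\right) 480 = -480$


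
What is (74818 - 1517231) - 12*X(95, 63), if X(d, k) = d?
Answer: -1443553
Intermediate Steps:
(74818 - 1517231) - 12*X(95, 63) = (74818 - 1517231) - 12*95 = -1442413 - 1*1140 = -1442413 - 1140 = -1443553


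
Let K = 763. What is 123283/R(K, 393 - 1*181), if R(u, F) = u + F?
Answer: 123283/975 ≈ 126.44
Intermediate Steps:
R(u, F) = F + u
123283/R(K, 393 - 1*181) = 123283/((393 - 1*181) + 763) = 123283/((393 - 181) + 763) = 123283/(212 + 763) = 123283/975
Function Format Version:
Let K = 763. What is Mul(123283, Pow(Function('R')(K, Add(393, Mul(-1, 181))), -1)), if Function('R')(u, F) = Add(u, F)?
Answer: Rational(123283, 975) ≈ 126.44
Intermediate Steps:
Function('R')(u, F) = Add(F, u)
Mul(123283, Pow(Function('R')(K, Add(393, Mul(-1, 181))), -1)) = Mul(123283, Pow(Add(Add(393, Mul(-1, 181)), 763), -1)) = Mul(123283, Pow(Add(Add(393, -181), 763), -1)) = Mul(123283, Pow(Add(212, 763), -1)) = Mul(123283, Pow(975, -1)) = Mul(123283, Rational(1, 975)) = Rational(123283, 975)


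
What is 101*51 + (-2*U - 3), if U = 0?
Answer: 5148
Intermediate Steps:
101*51 + (-2*U - 3) = 101*51 + (-2*0 - 3) = 5151 + (0 - 3) = 5151 - 3 = 5148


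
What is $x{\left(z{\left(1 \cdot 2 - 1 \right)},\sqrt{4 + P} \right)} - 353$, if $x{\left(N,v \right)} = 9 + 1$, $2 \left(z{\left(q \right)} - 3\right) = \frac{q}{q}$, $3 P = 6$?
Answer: $-343$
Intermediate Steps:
$P = 2$ ($P = \frac{1}{3} \cdot 6 = 2$)
$z{\left(q \right)} = \frac{7}{2}$ ($z{\left(q \right)} = 3 + \frac{q \frac{1}{q}}{2} = 3 + \frac{1}{2} \cdot 1 = 3 + \frac{1}{2} = \frac{7}{2}$)
$x{\left(N,v \right)} = 10$
$x{\left(z{\left(1 \cdot 2 - 1 \right)},\sqrt{4 + P} \right)} - 353 = 10 - 353 = -343$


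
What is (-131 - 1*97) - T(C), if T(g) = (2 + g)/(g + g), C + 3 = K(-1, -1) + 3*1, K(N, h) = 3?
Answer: -1373/6 ≈ -228.83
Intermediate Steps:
C = 3 (C = -3 + (3 + 3*1) = -3 + (3 + 3) = -3 + 6 = 3)
T(g) = (2 + g)/(2*g) (T(g) = (2 + g)/((2*g)) = (2 + g)*(1/(2*g)) = (2 + g)/(2*g))
(-131 - 1*97) - T(C) = (-131 - 1*97) - (2 + 3)/(2*3) = (-131 - 97) - 5/(2*3) = -228 - 1*⅚ = -228 - ⅚ = -1373/6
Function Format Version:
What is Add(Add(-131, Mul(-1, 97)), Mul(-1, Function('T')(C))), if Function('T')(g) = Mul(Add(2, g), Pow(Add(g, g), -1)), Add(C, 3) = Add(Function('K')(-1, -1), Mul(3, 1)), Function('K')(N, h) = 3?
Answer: Rational(-1373, 6) ≈ -228.83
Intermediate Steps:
C = 3 (C = Add(-3, Add(3, Mul(3, 1))) = Add(-3, Add(3, 3)) = Add(-3, 6) = 3)
Function('T')(g) = Mul(Rational(1, 2), Pow(g, -1), Add(2, g)) (Function('T')(g) = Mul(Add(2, g), Pow(Mul(2, g), -1)) = Mul(Add(2, g), Mul(Rational(1, 2), Pow(g, -1))) = Mul(Rational(1, 2), Pow(g, -1), Add(2, g)))
Add(Add(-131, Mul(-1, 97)), Mul(-1, Function('T')(C))) = Add(Add(-131, Mul(-1, 97)), Mul(-1, Mul(Rational(1, 2), Pow(3, -1), Add(2, 3)))) = Add(Add(-131, -97), Mul(-1, Mul(Rational(1, 2), Rational(1, 3), 5))) = Add(-228, Mul(-1, Rational(5, 6))) = Add(-228, Rational(-5, 6)) = Rational(-1373, 6)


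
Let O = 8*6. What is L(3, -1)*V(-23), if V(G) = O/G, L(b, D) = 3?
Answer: -144/23 ≈ -6.2609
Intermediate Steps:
O = 48
V(G) = 48/G
L(3, -1)*V(-23) = 3*(48/(-23)) = 3*(48*(-1/23)) = 3*(-48/23) = -144/23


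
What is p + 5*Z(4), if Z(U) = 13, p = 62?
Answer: 127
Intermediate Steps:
p + 5*Z(4) = 62 + 5*13 = 62 + 65 = 127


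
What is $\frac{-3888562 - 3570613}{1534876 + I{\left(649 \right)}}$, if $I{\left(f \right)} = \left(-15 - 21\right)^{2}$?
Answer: $- \frac{7459175}{1536172} \approx -4.8557$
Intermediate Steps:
$I{\left(f \right)} = 1296$ ($I{\left(f \right)} = \left(-36\right)^{2} = 1296$)
$\frac{-3888562 - 3570613}{1534876 + I{\left(649 \right)}} = \frac{-3888562 - 3570613}{1534876 + 1296} = - \frac{7459175}{1536172}$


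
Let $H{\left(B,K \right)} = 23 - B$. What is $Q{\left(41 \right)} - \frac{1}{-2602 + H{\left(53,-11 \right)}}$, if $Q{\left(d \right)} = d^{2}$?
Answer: $\frac{4424393}{2632} \approx 1681.0$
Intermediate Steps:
$Q{\left(41 \right)} - \frac{1}{-2602 + H{\left(53,-11 \right)}} = 41^{2} - \frac{1}{-2602 + \left(23 - 53\right)} = 1681 - \frac{1}{-2602 + \left(23 - 53\right)} = 1681 - \frac{1}{-2602 - 30} = 1681 - \frac{1}{-2632} = 1681 - - \frac{1}{2632} = 1681 + \frac{1}{2632} = \frac{4424393}{2632}$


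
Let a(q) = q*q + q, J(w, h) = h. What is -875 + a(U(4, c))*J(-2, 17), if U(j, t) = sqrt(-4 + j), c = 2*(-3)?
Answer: -875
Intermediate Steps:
c = -6
a(q) = q + q**2 (a(q) = q**2 + q = q + q**2)
-875 + a(U(4, c))*J(-2, 17) = -875 + (sqrt(-4 + 4)*(1 + sqrt(-4 + 4)))*17 = -875 + (sqrt(0)*(1 + sqrt(0)))*17 = -875 + (0*(1 + 0))*17 = -875 + (0*1)*17 = -875 + 0*17 = -875 + 0 = -875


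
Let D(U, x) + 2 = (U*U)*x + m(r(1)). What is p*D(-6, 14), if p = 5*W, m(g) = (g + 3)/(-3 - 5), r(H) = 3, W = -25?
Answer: -250625/4 ≈ -62656.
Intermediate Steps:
m(g) = -3/8 - g/8 (m(g) = (3 + g)/(-8) = (3 + g)*(-⅛) = -3/8 - g/8)
D(U, x) = -11/4 + x*U² (D(U, x) = -2 + ((U*U)*x + (-3/8 - ⅛*3)) = -2 + (U²*x + (-3/8 - 3/8)) = -2 + (x*U² - ¾) = -2 + (-¾ + x*U²) = -11/4 + x*U²)
p = -125 (p = 5*(-25) = -125)
p*D(-6, 14) = -125*(-11/4 + 14*(-6)²) = -125*(-11/4 + 14*36) = -125*(-11/4 + 504) = -125*2005/4 = -250625/4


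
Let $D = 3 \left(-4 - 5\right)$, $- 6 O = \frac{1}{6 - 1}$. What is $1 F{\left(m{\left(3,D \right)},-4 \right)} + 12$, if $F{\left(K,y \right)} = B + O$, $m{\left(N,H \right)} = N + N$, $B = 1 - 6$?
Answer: $\frac{209}{30} \approx 6.9667$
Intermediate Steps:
$O = - \frac{1}{30}$ ($O = - \frac{1}{6 \left(6 - 1\right)} = - \frac{1}{6 \cdot 5} = \left(- \frac{1}{6}\right) \frac{1}{5} = - \frac{1}{30} \approx -0.033333$)
$D = -27$ ($D = 3 \left(-9\right) = -27$)
$B = -5$ ($B = 1 - 6 = -5$)
$m{\left(N,H \right)} = 2 N$
$F{\left(K,y \right)} = - \frac{151}{30}$ ($F{\left(K,y \right)} = -5 - \frac{1}{30} = - \frac{151}{30}$)
$1 F{\left(m{\left(3,D \right)},-4 \right)} + 12 = 1 \left(- \frac{151}{30}\right) + 12 = - \frac{151}{30} + 12 = \frac{209}{30}$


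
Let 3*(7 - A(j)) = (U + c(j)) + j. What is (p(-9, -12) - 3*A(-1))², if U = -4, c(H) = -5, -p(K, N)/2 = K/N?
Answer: 4225/4 ≈ 1056.3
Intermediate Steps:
p(K, N) = -2*K/N
A(j) = 10 - j/3 (A(j) = 7 - ((-4 - 5) + j)/3 = 7 - (-9 + j)/3 = 7 + (3 - j/3) = 10 - j/3)
(p(-9, -12) - 3*A(-1))² = (-2*(-9)/(-12) - 3*(10 - ⅓*(-1)))² = (-2*(-9)*(-1/12) - 3*(10 + ⅓))² = (-3/2 - 3*31/3)² = (-3/2 - 31)² = (-65/2)² = 4225/4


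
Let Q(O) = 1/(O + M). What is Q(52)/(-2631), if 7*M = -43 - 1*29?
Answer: -7/768252 ≈ -9.1116e-6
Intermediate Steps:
M = -72/7 (M = (-43 - 1*29)/7 = (-43 - 29)/7 = (1/7)*(-72) = -72/7 ≈ -10.286)
Q(O) = 1/(-72/7 + O) (Q(O) = 1/(O - 72/7) = 1/(-72/7 + O))
Q(52)/(-2631) = (7/(-72 + 7*52))/(-2631) = (7/(-72 + 364))*(-1/2631) = (7/292)*(-1/2631) = -7/768252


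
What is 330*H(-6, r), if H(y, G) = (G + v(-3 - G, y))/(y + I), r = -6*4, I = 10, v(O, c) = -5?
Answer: -4785/2 ≈ -2392.5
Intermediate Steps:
r = -24
H(y, G) = (-5 + G)/(10 + y) (H(y, G) = (G - 5)/(y + 10) = (-5 + G)/(10 + y))
330*H(-6, r) = 330*((-5 - 24)/(10 - 6)) = 330*(-29/4) = -4785/2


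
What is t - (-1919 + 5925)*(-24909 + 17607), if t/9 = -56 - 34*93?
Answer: 29222850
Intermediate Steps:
t = -28962 (t = 9*(-56 - 34*93) = 9*(-56 - 3162) = 9*(-3218) = -28962)
t - (-1919 + 5925)*(-24909 + 17607) = -28962 - (-1919 + 5925)*(-24909 + 17607) = -28962 - 4006*(-7302) = -28962 - 1*(-29251812) = -28962 + 29251812 = 29222850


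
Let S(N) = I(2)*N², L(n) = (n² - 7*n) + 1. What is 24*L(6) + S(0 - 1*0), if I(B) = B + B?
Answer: -120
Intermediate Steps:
I(B) = 2*B
L(n) = 1 + n² - 7*n
S(N) = 4*N² (S(N) = (2*2)*N² = 4*N²)
24*L(6) + S(0 - 1*0) = 24*(1 + 6² - 7*6) + 4*(0 - 1*0)² = 24*(1 + 36 - 42) + 4*(0 + 0)² = 24*(-5) + 4*0² = -120 + 4*0 = -120 + 0 = -120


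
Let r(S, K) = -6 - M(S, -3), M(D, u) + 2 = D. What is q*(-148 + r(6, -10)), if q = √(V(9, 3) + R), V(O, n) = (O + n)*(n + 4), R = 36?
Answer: -316*√30 ≈ -1730.8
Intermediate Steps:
V(O, n) = (4 + n)*(O + n) (V(O, n) = (O + n)*(4 + n) = (4 + n)*(O + n))
M(D, u) = -2 + D
r(S, K) = -4 - S (r(S, K) = -6 - (-2 + S) = -6 + (2 - S) = -4 - S)
q = 2*√30 (q = √((3² + 4*9 + 4*3 + 9*3) + 36) = √((9 + 36 + 12 + 27) + 36) = √(84 + 36) = √120 = 2*√30 ≈ 10.954)
q*(-148 + r(6, -10)) = (2*√30)*(-148 + (-4 - 1*6)) = (2*√30)*(-148 + (-4 - 6)) = (2*√30)*(-148 - 10) = (2*√30)*(-158) = -316*√30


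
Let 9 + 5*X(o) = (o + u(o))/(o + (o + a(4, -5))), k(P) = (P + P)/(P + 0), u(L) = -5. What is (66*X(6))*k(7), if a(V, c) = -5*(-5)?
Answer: -43824/185 ≈ -236.89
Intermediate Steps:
a(V, c) = 25
k(P) = 2 (k(P) = (2*P)/P = 2)
X(o) = -9/5 + (-5 + o)/(5*(25 + 2*o)) (X(o) = -9/5 + ((o - 5)/(o + (o + 25)))/5 = -9/5 + ((-5 + o)/(o + (25 + o)))/5 = -9/5 + ((-5 + o)/(25 + 2*o))/5 = -9/5 + (-5 + o)/(5*(25 + 2*o)))
(66*X(6))*k(7) = (66*((-230 - 17*6)/(5*(25 + 2*6))))*2 = (66*((-230 - 102)/(5*(25 + 12))))*2 = (66*((⅕)*(-332)/37))*2 = (66*((⅕)*(1/37)*(-332)))*2 = (66*(-332/185))*2 = -21912/185*2 = -43824/185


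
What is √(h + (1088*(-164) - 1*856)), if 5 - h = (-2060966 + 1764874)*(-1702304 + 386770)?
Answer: I*√389519272411 ≈ 6.2412e+5*I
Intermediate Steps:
h = -389519093123 (h = 5 - (-2060966 + 1764874)*(-1702304 + 386770) = 5 - (-296092)*(-1315534) = 5 - 1*389519093128 = 5 - 389519093128 = -389519093123)
√(h + (1088*(-164) - 1*856)) = √(-389519093123 + (1088*(-164) - 1*856)) = √(-389519093123 + (-178432 - 856)) = √(-389519093123 - 179288) = √(-389519272411) = I*√389519272411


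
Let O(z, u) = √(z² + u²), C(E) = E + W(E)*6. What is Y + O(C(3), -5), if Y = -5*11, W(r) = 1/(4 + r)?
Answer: -55 + √1954/7 ≈ -48.685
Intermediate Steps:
Y = -55
C(E) = E + 6/(4 + E)
O(z, u) = √(u² + z²)
Y + O(C(3), -5) = -55 + √((-5)² + ((6 + 3*(4 + 3))/(4 + 3))²) = -55 + √(25 + ((6 + 3*7)/7)²) = -55 + √(25 + ((6 + 21)/7)²) = -55 + √(25 + ((⅐)*27)²) = -55 + √(25 + (27/7)²) = -55 + √(25 + 729/49) = -55 + √(1954/49) = -55 + √1954/7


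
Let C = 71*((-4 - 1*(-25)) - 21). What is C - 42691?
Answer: -42691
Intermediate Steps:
C = 0 (C = 71*((-4 + 25) - 21) = 71*(21 - 21) = 71*0 = 0)
C - 42691 = 0 - 42691 = -42691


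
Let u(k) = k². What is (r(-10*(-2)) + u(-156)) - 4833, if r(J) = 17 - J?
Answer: 19500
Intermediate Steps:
(r(-10*(-2)) + u(-156)) - 4833 = ((17 - (-10)*(-2)) + (-156)²) - 4833 = ((17 - 1*20) + 24336) - 4833 = ((17 - 20) + 24336) - 4833 = (-3 + 24336) - 4833 = 24333 - 4833 = 19500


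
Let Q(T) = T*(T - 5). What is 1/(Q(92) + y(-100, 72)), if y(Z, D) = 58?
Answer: 1/8062 ≈ 0.00012404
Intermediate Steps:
Q(T) = T*(-5 + T)
1/(Q(92) + y(-100, 72)) = 1/(92*(-5 + 92) + 58) = 1/(92*87 + 58) = 1/(8004 + 58) = 1/8062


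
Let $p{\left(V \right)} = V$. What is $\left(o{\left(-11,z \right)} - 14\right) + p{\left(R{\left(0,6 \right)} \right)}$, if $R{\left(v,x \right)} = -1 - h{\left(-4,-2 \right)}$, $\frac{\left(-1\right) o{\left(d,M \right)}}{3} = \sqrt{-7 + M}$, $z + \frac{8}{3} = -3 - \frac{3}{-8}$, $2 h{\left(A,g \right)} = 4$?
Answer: $-17 - \frac{i \sqrt{1770}}{4} \approx -17.0 - 10.518 i$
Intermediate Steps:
$h{\left(A,g \right)} = 2$ ($h{\left(A,g \right)} = \frac{1}{2} \cdot 4 = 2$)
$z = - \frac{127}{24}$ ($z = - \frac{8}{3} - \left(3 + \frac{3}{-8}\right) = - \frac{8}{3} - \frac{21}{8} = - \frac{127}{24} \approx -5.2917$)
$o{\left(d,M \right)} = - 3 \sqrt{-7 + M}$
$R{\left(v,x \right)} = -3$ ($R{\left(v,x \right)} = -1 - 2 = -3$)
$\left(o{\left(-11,z \right)} - 14\right) + p{\left(R{\left(0,6 \right)} \right)} = \left(- 3 \sqrt{-7 - \frac{127}{24}} - 14\right) - 3 = \left(- 3 \sqrt{- \frac{295}{24}} - 14\right) - 3 = \left(- 3 \frac{i \sqrt{1770}}{12} - 14\right) - 3 = \left(- \frac{i \sqrt{1770}}{4} - 14\right) - 3 = \left(-14 - \frac{i \sqrt{1770}}{4}\right) - 3 = -17 - \frac{i \sqrt{1770}}{4}$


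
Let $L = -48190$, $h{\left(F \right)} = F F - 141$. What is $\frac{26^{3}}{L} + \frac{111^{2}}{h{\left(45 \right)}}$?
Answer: $\frac{93439301}{15131660} \approx 6.1751$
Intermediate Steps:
$h{\left(F \right)} = -141 + F^{2}$ ($h{\left(F \right)} = F^{2} - 141 = -141 + F^{2}$)
$\frac{26^{3}}{L} + \frac{111^{2}}{h{\left(45 \right)}} = \frac{26^{3}}{-48190} + \frac{111^{2}}{-141 + 45^{2}} = 17576 \left(- \frac{1}{48190}\right) + \frac{12321}{-141 + 2025} = - \frac{8788}{24095} + \frac{12321}{1884} = - \frac{8788}{24095} + 12321 \cdot \frac{1}{1884} = - \frac{8788}{24095} + \frac{4107}{628} = \frac{93439301}{15131660}$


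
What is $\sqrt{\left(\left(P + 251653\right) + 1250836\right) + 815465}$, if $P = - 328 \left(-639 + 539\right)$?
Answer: $\sqrt{2350754} \approx 1533.2$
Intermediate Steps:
$P = 32800$ ($P = \left(-328\right) \left(-100\right) = 32800$)
$\sqrt{\left(\left(P + 251653\right) + 1250836\right) + 815465} = \sqrt{\left(\left(32800 + 251653\right) + 1250836\right) + 815465} = \sqrt{\left(284453 + 1250836\right) + 815465} = \sqrt{1535289 + 815465} = \sqrt{2350754}$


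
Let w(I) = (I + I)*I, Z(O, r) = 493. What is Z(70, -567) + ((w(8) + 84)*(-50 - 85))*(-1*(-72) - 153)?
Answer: 2318713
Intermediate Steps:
w(I) = 2*I² (w(I) = (2*I)*I = 2*I²)
Z(70, -567) + ((w(8) + 84)*(-50 - 85))*(-1*(-72) - 153) = 493 + ((2*8² + 84)*(-50 - 85))*(-1*(-72) - 153) = 493 + ((2*64 + 84)*(-135))*(72 - 153) = 493 + ((128 + 84)*(-135))*(-81) = 493 + (212*(-135))*(-81) = 493 - 28620*(-81) = 493 + 2318220 = 2318713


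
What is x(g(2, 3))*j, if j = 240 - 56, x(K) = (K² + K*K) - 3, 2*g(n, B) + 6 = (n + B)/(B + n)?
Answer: 1748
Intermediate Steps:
g(n, B) = -5/2 (g(n, B) = -3 + ((n + B)/(B + n))/2 = -3 + ((B + n)/(B + n))/2 = -3 + (½)*1 = -3 + ½ = -5/2)
x(K) = -3 + 2*K² (x(K) = (K² + K²) - 3 = 2*K² - 3 = -3 + 2*K²)
j = 184
x(g(2, 3))*j = (-3 + 2*(-5/2)²)*184 = (-3 + 2*(25/4))*184 = (-3 + 25/2)*184 = (19/2)*184 = 1748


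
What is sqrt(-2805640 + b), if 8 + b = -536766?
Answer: I*sqrt(3342414) ≈ 1828.2*I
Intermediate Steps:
b = -536774 (b = -8 - 536766 = -536774)
sqrt(-2805640 + b) = sqrt(-2805640 - 536774) = sqrt(-3342414) = I*sqrt(3342414)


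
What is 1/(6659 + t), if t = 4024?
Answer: 1/10683 ≈ 9.3607e-5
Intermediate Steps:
1/(6659 + t) = 1/(6659 + 4024) = 1/10683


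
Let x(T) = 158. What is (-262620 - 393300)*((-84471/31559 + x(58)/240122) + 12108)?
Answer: -83338423545759840/10495859 ≈ -7.9401e+9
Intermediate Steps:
(-262620 - 393300)*((-84471/31559 + x(58)/240122) + 12108) = (-262620 - 393300)*((-84471/31559 + 158/240122) + 12108) = -655920*((-84471*1/31559 + 158*(1/240122)) + 12108) = -655920*((-84471/31559 + 79/120061) + 12108) = -655920*(-28086370/10495859 + 12108) = -655920*127055774402/10495859 = -83338423545759840/10495859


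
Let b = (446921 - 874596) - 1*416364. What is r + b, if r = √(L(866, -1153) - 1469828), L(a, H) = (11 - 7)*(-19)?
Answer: -844039 + 4*I*√91869 ≈ -8.4404e+5 + 1212.4*I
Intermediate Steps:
L(a, H) = -76 (L(a, H) = 4*(-19) = -76)
b = -844039 (b = -427675 - 416364 = -844039)
r = 4*I*√91869 (r = √(-76 - 1469828) = √(-1469904) = 4*I*√91869 ≈ 1212.4*I)
r + b = 4*I*√91869 - 844039 = -844039 + 4*I*√91869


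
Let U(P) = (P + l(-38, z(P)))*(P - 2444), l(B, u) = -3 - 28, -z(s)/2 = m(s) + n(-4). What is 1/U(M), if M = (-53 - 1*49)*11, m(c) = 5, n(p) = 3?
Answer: 1/4111598 ≈ 2.4321e-7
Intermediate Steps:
z(s) = -16 (z(s) = -2*(5 + 3) = -2*8 = -16)
M = -1122 (M = (-53 - 49)*11 = -102*11 = -1122)
l(B, u) = -31
U(P) = (-2444 + P)*(-31 + P) (U(P) = (P - 31)*(P - 2444) = (-31 + P)*(-2444 + P) = (-2444 + P)*(-31 + P))
1/U(M) = 1/(75764 + (-1122)**2 - 2475*(-1122)) = 1/(75764 + 1258884 + 2776950) = 1/4111598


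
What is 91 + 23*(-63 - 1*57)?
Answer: -2669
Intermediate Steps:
91 + 23*(-63 - 1*57) = 91 + 23*(-63 - 57) = 91 + 23*(-120) = 91 - 2760 = -2669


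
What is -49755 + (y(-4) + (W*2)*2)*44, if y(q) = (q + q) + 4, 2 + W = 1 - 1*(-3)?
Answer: -49579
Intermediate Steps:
W = 2 (W = -2 + (1 - 1*(-3)) = -2 + (1 + 3) = -2 + 4 = 2)
y(q) = 4 + 2*q (y(q) = 2*q + 4 = 4 + 2*q)
-49755 + (y(-4) + (W*2)*2)*44 = -49755 + ((4 + 2*(-4)) + (2*2)*2)*44 = -49755 + ((4 - 8) + 4*2)*44 = -49755 + (-4 + 8)*44 = -49755 + 4*44 = -49755 + 176 = -49579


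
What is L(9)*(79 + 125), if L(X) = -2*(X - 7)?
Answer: -816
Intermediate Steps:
L(X) = 14 - 2*X (L(X) = -2*(-7 + X) = 14 - 2*X)
L(9)*(79 + 125) = (14 - 2*9)*(79 + 125) = (14 - 18)*204 = -4*204 = -816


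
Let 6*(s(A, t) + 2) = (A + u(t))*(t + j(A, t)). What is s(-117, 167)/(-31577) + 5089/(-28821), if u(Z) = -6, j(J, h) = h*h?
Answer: 1262746369/70006209 ≈ 18.038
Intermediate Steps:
j(J, h) = h²
s(A, t) = -2 + (-6 + A)*(t + t²)/6 (s(A, t) = -2 + ((A - 6)*(t + t²))/6 = -2 + ((-6 + A)*(t + t²))/6 = -2 + (-6 + A)*(t + t²)/6)
s(-117, 167)/(-31577) + 5089/(-28821) = (-2 - 1*167 - 1*167² + (⅙)*(-117)*167 + (⅙)*(-117)*167²)/(-31577) + 5089/(-28821) = (-2 - 167 - 1*27889 - 6513/2 + (⅙)*(-117)*27889)*(-1/31577) + 5089*(-1/28821) = (-2 - 167 - 27889 - 6513/2 - 1087671/2)*(-1/31577) - 5089/28821 = -575150*(-1/31577) - 5089/28821 = 575150/31577 - 5089/28821 = 1262746369/70006209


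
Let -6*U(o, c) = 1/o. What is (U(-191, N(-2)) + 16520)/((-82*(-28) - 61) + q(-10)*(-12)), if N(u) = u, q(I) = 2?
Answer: 18931921/2533806 ≈ 7.4717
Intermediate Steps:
U(o, c) = -1/(6*o)
(U(-191, N(-2)) + 16520)/((-82*(-28) - 61) + q(-10)*(-12)) = (-⅙/(-191) + 16520)/((-82*(-28) - 61) + 2*(-12)) = (-⅙*(-1/191) + 16520)/((2296 - 61) - 24) = (1/1146 + 16520)/(2235 - 24) = (18931921/1146)/2211 = (18931921/1146)*(1/2211) = 18931921/2533806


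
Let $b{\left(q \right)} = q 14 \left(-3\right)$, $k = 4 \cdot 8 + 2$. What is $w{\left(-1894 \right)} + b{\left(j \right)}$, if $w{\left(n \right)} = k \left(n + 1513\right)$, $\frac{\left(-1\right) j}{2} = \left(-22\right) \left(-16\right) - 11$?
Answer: $15690$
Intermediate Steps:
$k = 34$ ($k = 32 + 2 = 34$)
$j = -682$ ($j = - 2 \left(\left(-22\right) \left(-16\right) - 11\right) = - 2 \left(352 - 11\right) = \left(-2\right) 341 = -682$)
$b{\left(q \right)} = - 42 q$ ($b{\left(q \right)} = 14 q \left(-3\right) = - 42 q$)
$w{\left(n \right)} = 51442 + 34 n$ ($w{\left(n \right)} = 34 \left(n + 1513\right) = 34 \left(1513 + n\right) = 51442 + 34 n$)
$w{\left(-1894 \right)} + b{\left(j \right)} = \left(51442 + 34 \left(-1894\right)\right) - -28644 = \left(51442 - 64396\right) + 28644 = -12954 + 28644 = 15690$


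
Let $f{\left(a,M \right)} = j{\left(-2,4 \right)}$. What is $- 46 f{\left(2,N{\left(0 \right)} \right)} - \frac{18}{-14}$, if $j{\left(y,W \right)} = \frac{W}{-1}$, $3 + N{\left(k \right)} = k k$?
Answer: $\frac{1297}{7} \approx 185.29$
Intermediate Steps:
$N{\left(k \right)} = -3 + k^{2}$ ($N{\left(k \right)} = -3 + k k = -3 + k^{2}$)
$j{\left(y,W \right)} = - W$ ($j{\left(y,W \right)} = W \left(-1\right) = - W$)
$f{\left(a,M \right)} = -4$ ($f{\left(a,M \right)} = \left(-1\right) 4 = -4$)
$- 46 f{\left(2,N{\left(0 \right)} \right)} - \frac{18}{-14} = \left(-46\right) \left(-4\right) - \frac{18}{-14} = 184 - - \frac{9}{7} = 184 + \frac{9}{7} = \frac{1297}{7}$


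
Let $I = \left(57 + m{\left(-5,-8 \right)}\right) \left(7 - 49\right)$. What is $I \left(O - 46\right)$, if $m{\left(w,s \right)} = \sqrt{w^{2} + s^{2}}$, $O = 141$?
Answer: $-227430 - 3990 \sqrt{89} \approx -2.6507 \cdot 10^{5}$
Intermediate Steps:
$m{\left(w,s \right)} = \sqrt{s^{2} + w^{2}}$
$I = -2394 - 42 \sqrt{89}$ ($I = \left(57 + \sqrt{\left(-8\right)^{2} + \left(-5\right)^{2}}\right) \left(7 - 49\right) = \left(57 + \sqrt{64 + 25}\right) \left(-42\right) = \left(57 + \sqrt{89}\right) \left(-42\right) = -2394 - 42 \sqrt{89} \approx -2790.2$)
$I \left(O - 46\right) = \left(-2394 - 42 \sqrt{89}\right) \left(141 - 46\right) = \left(-2394 - 42 \sqrt{89}\right) 95 = -227430 - 3990 \sqrt{89}$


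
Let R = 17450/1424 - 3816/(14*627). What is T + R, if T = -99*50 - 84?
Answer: -5231384461/1041656 ≈ -5022.2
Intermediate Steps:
T = -5034 (T = -4950 - 84 = -5034)
R = 12311843/1041656 (R = 17450*(1/1424) - 3816/8778 = 8725/712 - 3816*1/8778 = 8725/712 - 636/1463 = 12311843/1041656 ≈ 11.819)
T + R = -5034 + 12311843/1041656 = -5231384461/1041656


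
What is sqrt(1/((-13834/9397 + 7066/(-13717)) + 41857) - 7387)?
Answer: I*sqrt(215010557218141936486781648966)/5395054591013 ≈ 85.948*I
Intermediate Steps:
sqrt(1/((-13834/9397 + 7066/(-13717)) + 41857) - 7387) = sqrt(1/((-13834*1/9397 + 7066*(-1/13717)) + 41857) - 7387) = sqrt(1/((-13834/9397 - 7066/13717) + 41857) - 7387) = sqrt(1/(-256160180/128898649 + 41857) - 7387) = sqrt(1/(5395054591013/128898649) - 7387) = sqrt(128898649/5395054591013 - 7387) = sqrt(-39853268134914382/5395054591013) = I*sqrt(215010557218141936486781648966)/5395054591013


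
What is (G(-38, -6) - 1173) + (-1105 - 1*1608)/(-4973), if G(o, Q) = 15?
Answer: -5756021/4973 ≈ -1157.5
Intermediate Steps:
(G(-38, -6) - 1173) + (-1105 - 1*1608)/(-4973) = (15 - 1173) + (-1105 - 1*1608)/(-4973) = -1158 + (-1105 - 1608)*(-1/4973) = -1158 - 2713*(-1/4973) = -1158 + 2713/4973 = -5756021/4973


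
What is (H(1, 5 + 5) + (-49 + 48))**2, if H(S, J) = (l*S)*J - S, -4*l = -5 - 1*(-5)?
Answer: 4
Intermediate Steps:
l = 0 (l = -(-5 - 1*(-5))/4 = -(-5 + 5)/4 = -1/4*0 = 0)
H(S, J) = -S (H(S, J) = (0*S)*J - S = 0*J - S = 0 - S = -S)
(H(1, 5 + 5) + (-49 + 48))**2 = (-1*1 + (-49 + 48))**2 = (-1 - 1)**2 = (-2)**2 = 4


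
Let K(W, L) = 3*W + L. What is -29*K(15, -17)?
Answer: -812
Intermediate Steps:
K(W, L) = L + 3*W
-29*K(15, -17) = -29*(-17 + 3*15) = -29*(-17 + 45) = -29*28 = -812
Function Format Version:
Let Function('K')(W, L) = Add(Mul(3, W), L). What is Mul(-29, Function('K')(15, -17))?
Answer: -812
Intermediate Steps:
Function('K')(W, L) = Add(L, Mul(3, W))
Mul(-29, Function('K')(15, -17)) = Mul(-29, Add(-17, Mul(3, 15))) = Mul(-29, Add(-17, 45)) = Mul(-29, 28) = -812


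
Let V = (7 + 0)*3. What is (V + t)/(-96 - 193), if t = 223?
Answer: -244/289 ≈ -0.84429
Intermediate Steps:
V = 21 (V = 7*3 = 21)
(V + t)/(-96 - 193) = (21 + 223)/(-96 - 193) = 244/(-289) = 244*(-1/289) = -244/289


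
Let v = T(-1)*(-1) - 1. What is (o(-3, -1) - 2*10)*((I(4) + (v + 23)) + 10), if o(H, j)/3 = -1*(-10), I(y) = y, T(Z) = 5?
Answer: 310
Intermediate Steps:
o(H, j) = 30 (o(H, j) = 3*(-1*(-10)) = 3*10 = 30)
v = -6 (v = 5*(-1) - 1 = -5 - 1 = -6)
(o(-3, -1) - 2*10)*((I(4) + (v + 23)) + 10) = (30 - 2*10)*((4 + (-6 + 23)) + 10) = (30 - 20)*((4 + 17) + 10) = 10*(21 + 10) = 10*31 = 310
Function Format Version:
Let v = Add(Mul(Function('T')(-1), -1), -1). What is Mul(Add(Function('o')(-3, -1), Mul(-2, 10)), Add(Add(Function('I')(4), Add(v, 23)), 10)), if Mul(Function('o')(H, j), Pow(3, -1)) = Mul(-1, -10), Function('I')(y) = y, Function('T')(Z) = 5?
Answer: 310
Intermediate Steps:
Function('o')(H, j) = 30 (Function('o')(H, j) = Mul(3, Mul(-1, -10)) = Mul(3, 10) = 30)
v = -6 (v = Add(Mul(5, -1), -1) = Add(-5, -1) = -6)
Mul(Add(Function('o')(-3, -1), Mul(-2, 10)), Add(Add(Function('I')(4), Add(v, 23)), 10)) = Mul(Add(30, Mul(-2, 10)), Add(Add(4, Add(-6, 23)), 10)) = Mul(Add(30, -20), Add(Add(4, 17), 10)) = Mul(10, Add(21, 10)) = Mul(10, 31) = 310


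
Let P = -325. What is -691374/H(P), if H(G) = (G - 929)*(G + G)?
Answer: -115229/135850 ≈ -0.84821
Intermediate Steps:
H(G) = 2*G*(-929 + G) (H(G) = (-929 + G)*(2*G) = 2*G*(-929 + G))
-691374/H(P) = -691374*(-1/(650*(-929 - 325))) = -691374/(2*(-325)*(-1254)) = -691374/815100 = -691374*1/815100 = -115229/135850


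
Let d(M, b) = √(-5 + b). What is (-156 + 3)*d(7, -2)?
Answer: -153*I*√7 ≈ -404.8*I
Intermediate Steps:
(-156 + 3)*d(7, -2) = (-156 + 3)*√(-5 - 2) = -153*I*√7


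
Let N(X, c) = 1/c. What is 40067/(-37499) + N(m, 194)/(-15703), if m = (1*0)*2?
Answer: -122059425093/114236278618 ≈ -1.0685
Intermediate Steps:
m = 0 (m = 0*2 = 0)
40067/(-37499) + N(m, 194)/(-15703) = 40067/(-37499) + 1/(194*(-15703)) = 40067*(-1/37499) + (1/194)*(-1/15703) = -40067/37499 - 1/3046382 = -122059425093/114236278618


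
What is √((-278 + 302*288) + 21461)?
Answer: √108159 ≈ 328.88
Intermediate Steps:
√((-278 + 302*288) + 21461) = √((-278 + 86976) + 21461) = √(86698 + 21461) = √108159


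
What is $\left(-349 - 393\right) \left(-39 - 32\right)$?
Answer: $52682$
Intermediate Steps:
$\left(-349 - 393\right) \left(-39 - 32\right) = \left(-349 - 393\right) \left(-71\right) = \left(-742\right) \left(-71\right) = 52682$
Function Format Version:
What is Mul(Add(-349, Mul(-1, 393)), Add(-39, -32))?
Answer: 52682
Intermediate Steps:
Mul(Add(-349, Mul(-1, 393)), Add(-39, -32)) = Mul(Add(-349, -393), -71) = Mul(-742, -71) = 52682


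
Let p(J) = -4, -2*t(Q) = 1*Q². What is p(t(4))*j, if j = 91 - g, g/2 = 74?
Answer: 228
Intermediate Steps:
g = 148 (g = 2*74 = 148)
t(Q) = -Q²/2
j = -57 (j = 91 - 1*148 = 91 - 148 = -57)
p(t(4))*j = -4*(-57) = 228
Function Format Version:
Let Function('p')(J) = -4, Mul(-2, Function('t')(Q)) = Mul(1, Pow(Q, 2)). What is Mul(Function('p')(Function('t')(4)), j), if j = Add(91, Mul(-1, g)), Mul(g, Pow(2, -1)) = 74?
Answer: 228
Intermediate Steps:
g = 148 (g = Mul(2, 74) = 148)
Function('t')(Q) = Mul(Rational(-1, 2), Pow(Q, 2)) (Function('t')(Q) = Mul(Rational(-1, 2), Mul(1, Pow(Q, 2))) = Mul(Rational(-1, 2), Pow(Q, 2)))
j = -57 (j = Add(91, Mul(-1, 148)) = Add(91, -148) = -57)
Mul(Function('p')(Function('t')(4)), j) = Mul(-4, -57) = 228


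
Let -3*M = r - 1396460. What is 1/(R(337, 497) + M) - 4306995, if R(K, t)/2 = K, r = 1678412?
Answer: -401885703451/93310 ≈ -4.3070e+6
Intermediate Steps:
R(K, t) = 2*K
M = -93984 (M = -(1678412 - 1396460)/3 = -⅓*281952 = -93984)
1/(R(337, 497) + M) - 4306995 = 1/(2*337 - 93984) - 4306995 = 1/(674 - 93984) - 4306995 = 1/(-93310) - 4306995 = -1/93310 - 4306995 = -401885703451/93310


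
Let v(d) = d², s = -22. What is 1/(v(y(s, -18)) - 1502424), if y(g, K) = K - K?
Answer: -1/1502424 ≈ -6.6559e-7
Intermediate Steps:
y(g, K) = 0
1/(v(y(s, -18)) - 1502424) = 1/(0² - 1502424) = 1/(0 - 1502424) = 1/(-1502424) = -1/1502424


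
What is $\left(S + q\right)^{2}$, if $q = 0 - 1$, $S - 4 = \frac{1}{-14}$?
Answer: $\frac{1681}{196} \approx 8.5765$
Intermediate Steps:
$S = \frac{55}{14}$ ($S = 4 + \frac{1}{-14} = 4 - \frac{1}{14} = \frac{55}{14} \approx 3.9286$)
$q = -1$
$\left(S + q\right)^{2} = \left(\frac{55}{14} - 1\right)^{2} = \left(\frac{41}{14}\right)^{2} = \frac{1681}{196}$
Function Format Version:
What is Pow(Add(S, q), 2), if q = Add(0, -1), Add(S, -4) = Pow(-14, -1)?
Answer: Rational(1681, 196) ≈ 8.5765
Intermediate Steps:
S = Rational(55, 14) (S = Add(4, Pow(-14, -1)) = Add(4, Rational(-1, 14)) = Rational(55, 14) ≈ 3.9286)
q = -1
Pow(Add(S, q), 2) = Pow(Add(Rational(55, 14), -1), 2) = Pow(Rational(41, 14), 2) = Rational(1681, 196)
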